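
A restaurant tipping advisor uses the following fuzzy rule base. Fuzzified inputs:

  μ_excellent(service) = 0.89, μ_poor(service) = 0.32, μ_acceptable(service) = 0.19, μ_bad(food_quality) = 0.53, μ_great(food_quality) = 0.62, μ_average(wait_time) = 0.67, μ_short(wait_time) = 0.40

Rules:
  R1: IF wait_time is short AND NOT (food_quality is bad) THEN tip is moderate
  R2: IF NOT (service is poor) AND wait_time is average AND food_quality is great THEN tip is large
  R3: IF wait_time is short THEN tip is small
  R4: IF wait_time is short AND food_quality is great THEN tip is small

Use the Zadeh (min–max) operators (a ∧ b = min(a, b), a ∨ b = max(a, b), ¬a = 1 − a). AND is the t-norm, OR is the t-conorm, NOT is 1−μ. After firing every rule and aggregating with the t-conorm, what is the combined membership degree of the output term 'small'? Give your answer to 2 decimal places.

0.40

R1: short=0.40, ¬bad=1−0.53=0.47; AND[min(a, b)] → w = 0.40
R2: ¬poor=1−0.32=0.68, average=0.67, great=0.62; AND[min(a, b)] → w = 0.62
R3: short=0.40 → w = 0.40
R4: short=0.40, great=0.62; AND[min(a, b)] → w = 0.40
Rules with consequent 'small': {R3, R4} → strengths 0.40, 0.40
Aggregate via t-conorm [max(a, b)]: 0.40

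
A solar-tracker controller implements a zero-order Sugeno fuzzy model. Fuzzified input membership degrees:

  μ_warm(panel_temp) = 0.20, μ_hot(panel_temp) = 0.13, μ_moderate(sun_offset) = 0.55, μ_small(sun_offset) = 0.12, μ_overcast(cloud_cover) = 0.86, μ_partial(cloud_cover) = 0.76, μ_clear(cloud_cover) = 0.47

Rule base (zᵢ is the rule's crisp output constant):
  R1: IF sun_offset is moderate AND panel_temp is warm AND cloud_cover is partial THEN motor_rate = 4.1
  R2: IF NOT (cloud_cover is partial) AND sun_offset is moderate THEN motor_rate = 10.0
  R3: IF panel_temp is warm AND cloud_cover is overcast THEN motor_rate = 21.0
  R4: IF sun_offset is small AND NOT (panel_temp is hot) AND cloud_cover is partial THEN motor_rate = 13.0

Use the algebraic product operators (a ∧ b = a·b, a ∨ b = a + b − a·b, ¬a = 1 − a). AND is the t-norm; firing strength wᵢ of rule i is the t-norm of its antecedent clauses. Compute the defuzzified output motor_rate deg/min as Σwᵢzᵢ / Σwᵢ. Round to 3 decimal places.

R1 (z=4.1): moderate=0.55, warm=0.20, partial=0.76; AND[a·b] → w = 0.0836
R2 (z=10.0): ¬partial=1−0.76=0.24, moderate=0.55; AND[a·b] → w = 0.1320
R3 (z=21.0): warm=0.20, overcast=0.86; AND[a·b] → w = 0.1720
R4 (z=13.0): small=0.12, ¬hot=1−0.13=0.87, partial=0.76; AND[a·b] → w = 0.0793
Weighted average = (0.0836·4.1 + 0.1320·10.0 + 0.1720·21.0 + 0.0793·13.0) / (0.0836 + 0.1320 + 0.1720 + 0.0793)
  = 6.3062 / 0.4669 = 13.505

13.505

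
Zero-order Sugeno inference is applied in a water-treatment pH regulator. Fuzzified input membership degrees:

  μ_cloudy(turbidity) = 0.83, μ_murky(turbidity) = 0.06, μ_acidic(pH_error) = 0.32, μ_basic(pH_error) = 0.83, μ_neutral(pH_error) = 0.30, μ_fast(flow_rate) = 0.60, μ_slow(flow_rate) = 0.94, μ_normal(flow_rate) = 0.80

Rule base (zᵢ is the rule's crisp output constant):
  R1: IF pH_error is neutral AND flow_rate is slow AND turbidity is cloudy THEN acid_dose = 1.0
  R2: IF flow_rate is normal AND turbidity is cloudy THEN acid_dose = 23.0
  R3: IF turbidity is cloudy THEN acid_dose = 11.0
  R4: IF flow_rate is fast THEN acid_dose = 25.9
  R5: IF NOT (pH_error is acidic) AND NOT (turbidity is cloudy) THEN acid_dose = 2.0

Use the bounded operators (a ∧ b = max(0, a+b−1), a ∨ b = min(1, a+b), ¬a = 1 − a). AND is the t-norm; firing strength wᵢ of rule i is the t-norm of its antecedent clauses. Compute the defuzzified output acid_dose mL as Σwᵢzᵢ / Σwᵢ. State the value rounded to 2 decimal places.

R1 (z=1.0): neutral=0.30, slow=0.94, cloudy=0.83; AND[max(0, a+b−1)] → w = 0.07
R2 (z=23.0): normal=0.80, cloudy=0.83; AND[max(0, a+b−1)] → w = 0.63
R3 (z=11.0): cloudy=0.83 → w = 0.83
R4 (z=25.9): fast=0.60 → w = 0.60
R5 (z=2.0): ¬acidic=1−0.32=0.68, ¬cloudy=1−0.83=0.17; AND[max(0, a+b−1)] → w = 0.00
Weighted average = (0.07·1.0 + 0.63·23.0 + 0.83·11.0 + 0.60·25.9 + 0.00·2.0) / (0.07 + 0.63 + 0.83 + 0.60 + 0.00)
  = 39.2300 / 2.1300 = 18.42

18.42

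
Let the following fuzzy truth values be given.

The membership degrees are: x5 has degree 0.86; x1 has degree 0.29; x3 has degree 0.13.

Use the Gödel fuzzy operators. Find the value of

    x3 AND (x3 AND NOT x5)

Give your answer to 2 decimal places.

NOT x5 = 1 − 0.86 = 0.14
x3 AND NOT x5 = min(a, b) on (0.13, 0.14) = 0.13
x3 AND (x3 AND NOT x5) = min(a, b) on (0.13, 0.13) = 0.13

0.13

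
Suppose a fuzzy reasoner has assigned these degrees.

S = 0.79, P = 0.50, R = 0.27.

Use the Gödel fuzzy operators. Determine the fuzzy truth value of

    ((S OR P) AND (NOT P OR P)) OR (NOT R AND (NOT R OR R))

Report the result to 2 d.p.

0.73

S OR P = max(a, b) on (0.79, 0.50) = 0.79
NOT P = 1 − 0.50 = 0.50
NOT P OR P = max(a, b) on (0.50, 0.50) = 0.50
(S OR P) AND (NOT P OR P) = min(a, b) on (0.79, 0.50) = 0.50
NOT R = 1 − 0.27 = 0.73
NOT R = 1 − 0.27 = 0.73
NOT R OR R = max(a, b) on (0.73, 0.27) = 0.73
NOT R AND (NOT R OR R) = min(a, b) on (0.73, 0.73) = 0.73
((S OR P) AND (NOT P OR P)) OR (NOT R AND (NOT R OR R)) = max(a, b) on (0.50, 0.73) = 0.73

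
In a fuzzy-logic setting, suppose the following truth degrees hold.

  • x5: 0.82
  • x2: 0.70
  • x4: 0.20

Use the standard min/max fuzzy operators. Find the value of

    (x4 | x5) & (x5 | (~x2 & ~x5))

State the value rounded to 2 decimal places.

0.82

x4 | x5 = max(a, b) on (0.20, 0.82) = 0.82
~x2 = 1 − 0.70 = 0.30
~x5 = 1 − 0.82 = 0.18
~x2 & ~x5 = min(a, b) on (0.30, 0.18) = 0.18
x5 | (~x2 & ~x5) = max(a, b) on (0.82, 0.18) = 0.82
(x4 | x5) & (x5 | (~x2 & ~x5)) = min(a, b) on (0.82, 0.82) = 0.82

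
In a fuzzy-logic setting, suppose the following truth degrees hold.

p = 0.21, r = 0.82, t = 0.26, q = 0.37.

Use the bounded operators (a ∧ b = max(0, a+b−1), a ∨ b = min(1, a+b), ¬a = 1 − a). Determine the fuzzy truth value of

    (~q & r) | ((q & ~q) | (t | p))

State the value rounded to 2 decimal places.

~q = 1 − 0.37 = 0.63
~q & r = max(0, a+b−1) on (0.63, 0.82) = 0.45
~q = 1 − 0.37 = 0.63
q & ~q = max(0, a+b−1) on (0.37, 0.63) = 0.00
t | p = min(1, a+b) on (0.26, 0.21) = 0.47
(q & ~q) | (t | p) = min(1, a+b) on (0.00, 0.47) = 0.47
(~q & r) | ((q & ~q) | (t | p)) = min(1, a+b) on (0.45, 0.47) = 0.92

0.92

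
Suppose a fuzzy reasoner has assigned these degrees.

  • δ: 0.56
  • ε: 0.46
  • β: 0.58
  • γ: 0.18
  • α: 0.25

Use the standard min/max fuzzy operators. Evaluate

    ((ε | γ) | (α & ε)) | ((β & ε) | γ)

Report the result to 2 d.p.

ε | γ = max(a, b) on (0.46, 0.18) = 0.46
α & ε = min(a, b) on (0.25, 0.46) = 0.25
(ε | γ) | (α & ε) = max(a, b) on (0.46, 0.25) = 0.46
β & ε = min(a, b) on (0.58, 0.46) = 0.46
(β & ε) | γ = max(a, b) on (0.46, 0.18) = 0.46
((ε | γ) | (α & ε)) | ((β & ε) | γ) = max(a, b) on (0.46, 0.46) = 0.46

0.46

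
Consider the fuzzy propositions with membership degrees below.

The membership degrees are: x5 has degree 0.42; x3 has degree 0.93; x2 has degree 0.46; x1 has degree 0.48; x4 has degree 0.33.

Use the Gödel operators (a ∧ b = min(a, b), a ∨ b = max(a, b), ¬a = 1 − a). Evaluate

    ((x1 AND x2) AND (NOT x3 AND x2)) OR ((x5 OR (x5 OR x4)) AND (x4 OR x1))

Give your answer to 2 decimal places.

0.42

x1 AND x2 = min(a, b) on (0.48, 0.46) = 0.46
NOT x3 = 1 − 0.93 = 0.07
NOT x3 AND x2 = min(a, b) on (0.07, 0.46) = 0.07
(x1 AND x2) AND (NOT x3 AND x2) = min(a, b) on (0.46, 0.07) = 0.07
x5 OR x4 = max(a, b) on (0.42, 0.33) = 0.42
x5 OR (x5 OR x4) = max(a, b) on (0.42, 0.42) = 0.42
x4 OR x1 = max(a, b) on (0.33, 0.48) = 0.48
(x5 OR (x5 OR x4)) AND (x4 OR x1) = min(a, b) on (0.42, 0.48) = 0.42
((x1 AND x2) AND (NOT x3 AND x2)) OR ((x5 OR (x5 OR x4)) AND (x4 OR x1)) = max(a, b) on (0.07, 0.42) = 0.42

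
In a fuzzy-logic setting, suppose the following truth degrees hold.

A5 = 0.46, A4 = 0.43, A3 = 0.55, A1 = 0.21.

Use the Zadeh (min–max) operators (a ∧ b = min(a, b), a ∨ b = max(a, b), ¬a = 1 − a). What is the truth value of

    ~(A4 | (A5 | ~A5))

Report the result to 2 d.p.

~A5 = 1 − 0.46 = 0.54
A5 | ~A5 = max(a, b) on (0.46, 0.54) = 0.54
A4 | (A5 | ~A5) = max(a, b) on (0.43, 0.54) = 0.54
~(A4 | (A5 | ~A5)) = 1 − 0.54 = 0.46

0.46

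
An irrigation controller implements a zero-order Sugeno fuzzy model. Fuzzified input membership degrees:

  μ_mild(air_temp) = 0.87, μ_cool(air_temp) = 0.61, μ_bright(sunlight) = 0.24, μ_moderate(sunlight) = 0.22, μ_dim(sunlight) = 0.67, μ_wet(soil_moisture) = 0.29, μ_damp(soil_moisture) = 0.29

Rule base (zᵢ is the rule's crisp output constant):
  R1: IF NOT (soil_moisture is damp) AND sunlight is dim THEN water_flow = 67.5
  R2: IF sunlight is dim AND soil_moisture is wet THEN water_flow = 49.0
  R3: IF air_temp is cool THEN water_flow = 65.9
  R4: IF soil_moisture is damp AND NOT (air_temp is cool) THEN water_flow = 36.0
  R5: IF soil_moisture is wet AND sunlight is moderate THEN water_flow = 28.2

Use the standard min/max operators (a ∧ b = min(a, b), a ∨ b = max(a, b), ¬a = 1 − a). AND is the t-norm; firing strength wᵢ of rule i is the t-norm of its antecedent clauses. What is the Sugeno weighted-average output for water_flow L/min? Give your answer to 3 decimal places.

R1 (z=67.5): ¬damp=1−0.29=0.71, dim=0.67; AND[min(a, b)] → w = 0.67
R2 (z=49.0): dim=0.67, wet=0.29; AND[min(a, b)] → w = 0.29
R3 (z=65.9): cool=0.61 → w = 0.61
R4 (z=36.0): damp=0.29, ¬cool=1−0.61=0.39; AND[min(a, b)] → w = 0.29
R5 (z=28.2): wet=0.29, moderate=0.22; AND[min(a, b)] → w = 0.22
Weighted average = (0.67·67.5 + 0.29·49.0 + 0.61·65.9 + 0.29·36.0 + 0.22·28.2) / (0.67 + 0.29 + 0.61 + 0.29 + 0.22)
  = 116.2780 / 2.0800 = 55.903

55.903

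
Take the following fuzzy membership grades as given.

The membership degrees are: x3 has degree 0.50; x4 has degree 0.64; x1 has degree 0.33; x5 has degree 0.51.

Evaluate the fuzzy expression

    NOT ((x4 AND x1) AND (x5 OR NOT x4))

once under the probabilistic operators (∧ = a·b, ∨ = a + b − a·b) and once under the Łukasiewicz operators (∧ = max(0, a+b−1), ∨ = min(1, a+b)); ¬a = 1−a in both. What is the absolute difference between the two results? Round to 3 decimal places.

0.145

Under probabilistic:
  x4 AND x1 = a·b on (0.6400, 0.3300) = 0.2112
  NOT x4 = 1 − 0.6400 = 0.3600
  x5 OR NOT x4 = a + b − a·b on (0.5100, 0.3600) = 0.6864
  (x4 AND x1) AND (x5 OR NOT x4) = a·b on (0.2112, 0.6864) = 0.1450
  NOT ((x4 AND x1) AND (x5 OR NOT x4)) = 1 − 0.1450 = 0.8550
  → value = 0.8550
Under Łukasiewicz:
  x4 AND x1 = max(0, a+b−1) on (0.64, 0.33) = 0.00
  NOT x4 = 1 − 0.64 = 0.36
  x5 OR NOT x4 = min(1, a+b) on (0.51, 0.36) = 0.87
  (x4 AND x1) AND (x5 OR NOT x4) = max(0, a+b−1) on (0.00, 0.87) = 0.00
  NOT ((x4 AND x1) AND (x5 OR NOT x4)) = 1 − 0.00 = 1.00
  → value = 1.0000
|0.8550 − 1.0000| = 0.145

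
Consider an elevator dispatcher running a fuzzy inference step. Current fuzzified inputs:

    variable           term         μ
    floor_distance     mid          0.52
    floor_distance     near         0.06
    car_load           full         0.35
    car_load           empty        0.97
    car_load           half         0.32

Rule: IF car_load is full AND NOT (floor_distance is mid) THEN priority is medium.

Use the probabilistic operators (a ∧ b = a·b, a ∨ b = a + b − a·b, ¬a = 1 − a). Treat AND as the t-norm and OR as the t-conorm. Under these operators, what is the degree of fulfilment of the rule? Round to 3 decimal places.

firing strength: full=0.35, ¬mid=1−0.52=0.48; AND[a·b] → w = 0.1680

0.168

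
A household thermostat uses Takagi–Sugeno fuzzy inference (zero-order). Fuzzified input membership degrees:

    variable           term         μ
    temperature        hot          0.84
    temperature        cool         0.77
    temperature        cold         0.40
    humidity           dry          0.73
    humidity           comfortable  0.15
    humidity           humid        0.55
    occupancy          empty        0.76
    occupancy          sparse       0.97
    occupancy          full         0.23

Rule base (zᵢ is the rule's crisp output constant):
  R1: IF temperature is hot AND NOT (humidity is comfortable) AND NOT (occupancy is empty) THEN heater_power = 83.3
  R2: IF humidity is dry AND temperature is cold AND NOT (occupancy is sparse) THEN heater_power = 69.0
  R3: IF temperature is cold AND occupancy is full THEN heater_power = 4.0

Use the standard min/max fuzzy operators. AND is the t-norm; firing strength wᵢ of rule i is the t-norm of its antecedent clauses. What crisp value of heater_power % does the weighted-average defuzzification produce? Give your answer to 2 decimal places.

45.96

R1 (z=83.3): hot=0.84, ¬comfortable=1−0.15=0.85, ¬empty=1−0.76=0.24; AND[min(a, b)] → w = 0.24
R2 (z=69.0): dry=0.73, cold=0.40, ¬sparse=1−0.97=0.03; AND[min(a, b)] → w = 0.03
R3 (z=4.0): cold=0.40, full=0.23; AND[min(a, b)] → w = 0.23
Weighted average = (0.24·83.3 + 0.03·69.0 + 0.23·4.0) / (0.24 + 0.03 + 0.23)
  = 22.9820 / 0.5000 = 45.96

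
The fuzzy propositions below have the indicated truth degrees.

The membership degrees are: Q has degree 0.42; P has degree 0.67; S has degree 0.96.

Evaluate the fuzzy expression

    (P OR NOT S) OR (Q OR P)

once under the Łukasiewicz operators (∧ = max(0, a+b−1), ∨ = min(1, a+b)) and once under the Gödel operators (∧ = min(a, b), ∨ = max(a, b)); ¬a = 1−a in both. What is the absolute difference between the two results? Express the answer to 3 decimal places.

Under Łukasiewicz:
  NOT S = 1 − 0.96 = 0.04
  P OR NOT S = min(1, a+b) on (0.67, 0.04) = 0.71
  Q OR P = min(1, a+b) on (0.42, 0.67) = 1.00
  (P OR NOT S) OR (Q OR P) = min(1, a+b) on (0.71, 1.00) = 1.00
  → value = 1.0000
Under Gödel:
  NOT S = 1 − 0.96 = 0.04
  P OR NOT S = max(a, b) on (0.67, 0.04) = 0.67
  Q OR P = max(a, b) on (0.42, 0.67) = 0.67
  (P OR NOT S) OR (Q OR P) = max(a, b) on (0.67, 0.67) = 0.67
  → value = 0.6700
|1.0000 − 0.6700| = 0.330

0.330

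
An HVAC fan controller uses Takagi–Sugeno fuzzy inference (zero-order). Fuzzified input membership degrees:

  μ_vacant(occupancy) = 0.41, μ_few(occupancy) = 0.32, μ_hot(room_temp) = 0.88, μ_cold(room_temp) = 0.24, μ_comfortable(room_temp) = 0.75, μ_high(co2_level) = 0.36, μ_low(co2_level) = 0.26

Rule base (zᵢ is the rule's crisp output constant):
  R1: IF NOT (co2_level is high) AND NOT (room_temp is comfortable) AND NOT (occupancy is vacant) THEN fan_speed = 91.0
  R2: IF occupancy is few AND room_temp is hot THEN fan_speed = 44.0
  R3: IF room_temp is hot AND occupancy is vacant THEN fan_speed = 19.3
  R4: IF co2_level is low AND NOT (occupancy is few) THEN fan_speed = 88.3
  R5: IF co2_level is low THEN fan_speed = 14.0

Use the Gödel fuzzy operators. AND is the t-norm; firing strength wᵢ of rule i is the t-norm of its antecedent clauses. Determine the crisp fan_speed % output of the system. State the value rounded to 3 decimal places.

R1 (z=91.0): ¬high=1−0.36=0.64, ¬comfortable=1−0.75=0.25, ¬vacant=1−0.41=0.59; AND[min(a, b)] → w = 0.25
R2 (z=44.0): few=0.32, hot=0.88; AND[min(a, b)] → w = 0.32
R3 (z=19.3): hot=0.88, vacant=0.41; AND[min(a, b)] → w = 0.41
R4 (z=88.3): low=0.26, ¬few=1−0.32=0.68; AND[min(a, b)] → w = 0.26
R5 (z=14.0): low=0.26 → w = 0.26
Weighted average = (0.25·91.0 + 0.32·44.0 + 0.41·19.3 + 0.26·88.3 + 0.26·14.0) / (0.25 + 0.32 + 0.41 + 0.26 + 0.26)
  = 71.3410 / 1.5000 = 47.561

47.561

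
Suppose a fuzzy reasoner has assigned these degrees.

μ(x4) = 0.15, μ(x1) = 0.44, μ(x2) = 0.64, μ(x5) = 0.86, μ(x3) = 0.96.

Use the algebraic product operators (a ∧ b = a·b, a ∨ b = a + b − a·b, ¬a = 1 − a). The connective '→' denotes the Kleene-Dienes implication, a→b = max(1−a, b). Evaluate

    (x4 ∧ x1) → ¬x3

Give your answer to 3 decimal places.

0.934

x4 ∧ x1 = a·b on (0.1500, 0.4400) = 0.0660
¬x3 = 1 − 0.9600 = 0.0400
(x4 ∧ x1) → ¬x3  [Kleene-Dienes: max(1−a, b)] with a=0.0660, b=0.0400 → 0.9340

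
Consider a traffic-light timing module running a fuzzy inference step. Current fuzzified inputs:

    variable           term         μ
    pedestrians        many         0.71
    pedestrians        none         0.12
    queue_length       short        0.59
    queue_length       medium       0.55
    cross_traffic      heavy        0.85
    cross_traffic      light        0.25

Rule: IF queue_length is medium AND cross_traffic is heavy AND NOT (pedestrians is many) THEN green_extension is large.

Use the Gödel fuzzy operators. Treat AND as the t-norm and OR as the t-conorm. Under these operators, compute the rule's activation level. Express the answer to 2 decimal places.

firing strength: medium=0.55, heavy=0.85, ¬many=1−0.71=0.29; AND[min(a, b)] → w = 0.29

0.29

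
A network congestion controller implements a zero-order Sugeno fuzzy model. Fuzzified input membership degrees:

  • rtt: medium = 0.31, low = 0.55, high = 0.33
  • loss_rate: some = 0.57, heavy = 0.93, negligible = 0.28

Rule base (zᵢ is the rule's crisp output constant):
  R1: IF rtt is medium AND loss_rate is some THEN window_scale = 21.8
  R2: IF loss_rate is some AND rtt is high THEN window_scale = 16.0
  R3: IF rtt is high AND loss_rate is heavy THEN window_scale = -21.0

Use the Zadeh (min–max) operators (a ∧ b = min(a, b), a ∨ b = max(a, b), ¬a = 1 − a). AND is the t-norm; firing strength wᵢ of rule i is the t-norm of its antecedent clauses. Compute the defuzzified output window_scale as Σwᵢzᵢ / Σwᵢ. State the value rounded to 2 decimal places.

5.27

R1 (z=21.8): medium=0.31, some=0.57; AND[min(a, b)] → w = 0.31
R2 (z=16.0): some=0.57, high=0.33; AND[min(a, b)] → w = 0.33
R3 (z=-21.0): high=0.33, heavy=0.93; AND[min(a, b)] → w = 0.33
Weighted average = (0.31·21.8 + 0.33·16.0 + 0.33·-21.0) / (0.31 + 0.33 + 0.33)
  = 5.1080 / 0.9700 = 5.27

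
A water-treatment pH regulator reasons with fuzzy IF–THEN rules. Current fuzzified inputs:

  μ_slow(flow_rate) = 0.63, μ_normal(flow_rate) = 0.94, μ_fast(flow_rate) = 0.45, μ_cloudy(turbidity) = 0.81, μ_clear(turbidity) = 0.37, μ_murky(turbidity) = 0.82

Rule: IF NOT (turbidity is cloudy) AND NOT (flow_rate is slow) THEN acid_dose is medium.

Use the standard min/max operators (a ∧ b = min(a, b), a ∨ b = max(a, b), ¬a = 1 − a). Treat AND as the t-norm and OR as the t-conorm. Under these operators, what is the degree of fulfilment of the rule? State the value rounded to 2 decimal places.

0.19

firing strength: ¬cloudy=1−0.81=0.19, ¬slow=1−0.63=0.37; AND[min(a, b)] → w = 0.19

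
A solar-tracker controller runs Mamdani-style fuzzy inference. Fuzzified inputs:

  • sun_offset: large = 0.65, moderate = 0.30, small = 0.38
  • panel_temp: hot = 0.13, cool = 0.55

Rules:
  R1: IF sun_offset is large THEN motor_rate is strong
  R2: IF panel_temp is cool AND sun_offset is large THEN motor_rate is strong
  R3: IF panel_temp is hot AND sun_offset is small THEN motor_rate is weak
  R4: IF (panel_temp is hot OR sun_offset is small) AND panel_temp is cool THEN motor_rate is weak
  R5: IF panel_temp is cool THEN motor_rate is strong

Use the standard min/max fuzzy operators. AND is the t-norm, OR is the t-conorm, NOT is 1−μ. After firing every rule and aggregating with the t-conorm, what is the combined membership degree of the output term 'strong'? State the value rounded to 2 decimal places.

0.65

R1: large=0.65 → w = 0.65
R2: cool=0.55, large=0.65; AND[min(a, b)] → w = 0.55
R3: hot=0.13, small=0.38; AND[min(a, b)] → w = 0.13
R4: (hot=0.13 OR small=0.38) = 0.38; AND[min(a, b)] with cool=0.55 → w = 0.38
R5: cool=0.55 → w = 0.55
Rules with consequent 'strong': {R1, R2, R5} → strengths 0.65, 0.55, 0.55
Aggregate via t-conorm [max(a, b)]: 0.65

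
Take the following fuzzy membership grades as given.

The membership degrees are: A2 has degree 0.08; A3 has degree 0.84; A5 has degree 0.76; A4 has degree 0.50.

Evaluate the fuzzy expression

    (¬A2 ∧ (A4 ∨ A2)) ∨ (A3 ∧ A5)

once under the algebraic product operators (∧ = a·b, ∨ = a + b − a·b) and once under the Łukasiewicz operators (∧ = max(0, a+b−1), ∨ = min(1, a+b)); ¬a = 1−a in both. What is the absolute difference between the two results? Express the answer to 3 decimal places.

0.182

Under algebraic product:
  ¬A2 = 1 − 0.0800 = 0.9200
  A4 ∨ A2 = a + b − a·b on (0.5000, 0.0800) = 0.5400
  ¬A2 ∧ (A4 ∨ A2) = a·b on (0.9200, 0.5400) = 0.4968
  A3 ∧ A5 = a·b on (0.8400, 0.7600) = 0.6384
  (¬A2 ∧ (A4 ∨ A2)) ∨ (A3 ∧ A5) = a + b − a·b on (0.4968, 0.6384) = 0.8180
  → value = 0.8180
Under Łukasiewicz:
  ¬A2 = 1 − 0.08 = 0.92
  A4 ∨ A2 = min(1, a+b) on (0.50, 0.08) = 0.58
  ¬A2 ∧ (A4 ∨ A2) = max(0, a+b−1) on (0.92, 0.58) = 0.50
  A3 ∧ A5 = max(0, a+b−1) on (0.84, 0.76) = 0.60
  (¬A2 ∧ (A4 ∨ A2)) ∨ (A3 ∧ A5) = min(1, a+b) on (0.50, 0.60) = 1.00
  → value = 1.0000
|0.8180 − 1.0000| = 0.182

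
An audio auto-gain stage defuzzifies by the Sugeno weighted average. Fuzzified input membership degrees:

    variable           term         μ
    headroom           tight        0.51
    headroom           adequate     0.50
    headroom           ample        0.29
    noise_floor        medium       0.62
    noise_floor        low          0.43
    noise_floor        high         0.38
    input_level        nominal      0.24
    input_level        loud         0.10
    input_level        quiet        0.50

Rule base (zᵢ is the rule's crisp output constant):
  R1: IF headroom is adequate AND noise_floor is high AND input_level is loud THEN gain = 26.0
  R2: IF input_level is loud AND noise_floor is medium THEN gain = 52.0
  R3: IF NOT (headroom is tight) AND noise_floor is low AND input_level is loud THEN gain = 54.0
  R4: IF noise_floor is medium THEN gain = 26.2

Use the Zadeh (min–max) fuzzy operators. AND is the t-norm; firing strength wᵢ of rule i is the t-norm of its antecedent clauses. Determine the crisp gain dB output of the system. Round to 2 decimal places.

32.00

R1 (z=26.0): adequate=0.50, high=0.38, loud=0.10; AND[min(a, b)] → w = 0.10
R2 (z=52.0): loud=0.10, medium=0.62; AND[min(a, b)] → w = 0.10
R3 (z=54.0): ¬tight=1−0.51=0.49, low=0.43, loud=0.10; AND[min(a, b)] → w = 0.10
R4 (z=26.2): medium=0.62 → w = 0.62
Weighted average = (0.10·26.0 + 0.10·52.0 + 0.10·54.0 + 0.62·26.2) / (0.10 + 0.10 + 0.10 + 0.62)
  = 29.4440 / 0.9200 = 32.00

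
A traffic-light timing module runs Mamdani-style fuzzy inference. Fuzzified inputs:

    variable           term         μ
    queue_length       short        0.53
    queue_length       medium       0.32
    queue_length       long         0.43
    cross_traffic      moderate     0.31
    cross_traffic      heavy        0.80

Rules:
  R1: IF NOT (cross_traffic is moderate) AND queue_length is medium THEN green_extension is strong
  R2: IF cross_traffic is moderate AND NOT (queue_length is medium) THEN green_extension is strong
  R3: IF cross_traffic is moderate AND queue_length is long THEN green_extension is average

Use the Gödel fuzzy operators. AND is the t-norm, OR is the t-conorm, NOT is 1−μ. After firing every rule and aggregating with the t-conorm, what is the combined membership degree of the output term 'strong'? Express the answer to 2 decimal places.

0.32

R1: ¬moderate=1−0.31=0.69, medium=0.32; AND[min(a, b)] → w = 0.32
R2: moderate=0.31, ¬medium=1−0.32=0.68; AND[min(a, b)] → w = 0.31
R3: moderate=0.31, long=0.43; AND[min(a, b)] → w = 0.31
Rules with consequent 'strong': {R1, R2} → strengths 0.32, 0.31
Aggregate via t-conorm [max(a, b)]: 0.32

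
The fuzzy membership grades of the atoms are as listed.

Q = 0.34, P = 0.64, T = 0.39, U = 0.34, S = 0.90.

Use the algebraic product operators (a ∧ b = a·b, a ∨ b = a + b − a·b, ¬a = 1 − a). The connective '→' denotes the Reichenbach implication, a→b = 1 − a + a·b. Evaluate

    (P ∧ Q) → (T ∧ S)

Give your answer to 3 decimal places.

0.859

P ∧ Q = a·b on (0.6400, 0.3400) = 0.2176
T ∧ S = a·b on (0.3900, 0.9000) = 0.3510
(P ∧ Q) → (T ∧ S)  [Reichenbach: 1 − a + a·b] with a=0.2176, b=0.3510 → 0.8588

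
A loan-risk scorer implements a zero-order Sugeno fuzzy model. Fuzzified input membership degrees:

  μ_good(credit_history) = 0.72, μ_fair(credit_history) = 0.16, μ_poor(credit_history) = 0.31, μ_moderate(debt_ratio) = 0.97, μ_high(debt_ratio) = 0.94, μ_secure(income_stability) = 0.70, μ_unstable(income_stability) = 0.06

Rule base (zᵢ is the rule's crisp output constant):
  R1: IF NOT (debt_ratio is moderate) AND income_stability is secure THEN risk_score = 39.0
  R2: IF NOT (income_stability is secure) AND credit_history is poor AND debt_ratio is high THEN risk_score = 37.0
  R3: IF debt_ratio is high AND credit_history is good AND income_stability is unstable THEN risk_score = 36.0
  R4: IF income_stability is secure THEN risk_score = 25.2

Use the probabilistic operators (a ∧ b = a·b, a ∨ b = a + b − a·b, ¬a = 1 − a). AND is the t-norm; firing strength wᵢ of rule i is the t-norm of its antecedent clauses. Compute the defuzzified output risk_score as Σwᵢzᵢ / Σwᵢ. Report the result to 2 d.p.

R1 (z=39.0): ¬moderate=1−0.97=0.03, secure=0.70; AND[a·b] → w = 0.0210
R2 (z=37.0): ¬secure=1−0.70=0.30, poor=0.31, high=0.94; AND[a·b] → w = 0.0874
R3 (z=36.0): high=0.94, good=0.72, unstable=0.06; AND[a·b] → w = 0.0406
R4 (z=25.2): secure=0.70 → w = 0.7000
Weighted average = (0.0210·39.0 + 0.0874·37.0 + 0.0406·36.0 + 0.7000·25.2) / (0.0210 + 0.0874 + 0.0406 + 0.7000)
  = 23.1554 / 0.8490 = 27.27

27.27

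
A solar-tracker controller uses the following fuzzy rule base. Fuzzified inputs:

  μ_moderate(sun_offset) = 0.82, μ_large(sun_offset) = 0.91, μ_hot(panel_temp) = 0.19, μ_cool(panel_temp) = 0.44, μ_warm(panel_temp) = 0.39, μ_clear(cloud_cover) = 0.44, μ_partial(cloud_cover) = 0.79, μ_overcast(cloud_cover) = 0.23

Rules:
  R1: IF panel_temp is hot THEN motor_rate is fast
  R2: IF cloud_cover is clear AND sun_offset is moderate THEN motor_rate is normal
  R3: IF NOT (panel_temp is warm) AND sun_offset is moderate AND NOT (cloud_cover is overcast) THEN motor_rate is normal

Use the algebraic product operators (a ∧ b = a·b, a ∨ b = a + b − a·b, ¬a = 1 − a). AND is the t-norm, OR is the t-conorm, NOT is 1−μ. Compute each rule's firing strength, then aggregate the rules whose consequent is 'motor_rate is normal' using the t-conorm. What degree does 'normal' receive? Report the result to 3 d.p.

R1: hot=0.19 → w = 0.1900
R2: clear=0.44, moderate=0.82; AND[a·b] → w = 0.3608
R3: ¬warm=1−0.39=0.61, moderate=0.82, ¬overcast=1−0.23=0.77; AND[a·b] → w = 0.3852
Rules with consequent 'normal': {R2, R3} → strengths 0.3608, 0.3852
Aggregate via t-conorm [a + b − a·b]: 0.6070

0.607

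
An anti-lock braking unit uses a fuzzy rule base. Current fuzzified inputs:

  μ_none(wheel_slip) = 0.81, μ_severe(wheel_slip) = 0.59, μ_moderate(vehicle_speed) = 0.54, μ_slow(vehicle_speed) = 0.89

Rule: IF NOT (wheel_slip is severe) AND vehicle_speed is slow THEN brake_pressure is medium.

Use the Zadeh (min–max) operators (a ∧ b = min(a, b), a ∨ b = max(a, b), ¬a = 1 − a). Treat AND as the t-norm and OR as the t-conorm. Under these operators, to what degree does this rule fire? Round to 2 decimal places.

0.41

firing strength: ¬severe=1−0.59=0.41, slow=0.89; AND[min(a, b)] → w = 0.41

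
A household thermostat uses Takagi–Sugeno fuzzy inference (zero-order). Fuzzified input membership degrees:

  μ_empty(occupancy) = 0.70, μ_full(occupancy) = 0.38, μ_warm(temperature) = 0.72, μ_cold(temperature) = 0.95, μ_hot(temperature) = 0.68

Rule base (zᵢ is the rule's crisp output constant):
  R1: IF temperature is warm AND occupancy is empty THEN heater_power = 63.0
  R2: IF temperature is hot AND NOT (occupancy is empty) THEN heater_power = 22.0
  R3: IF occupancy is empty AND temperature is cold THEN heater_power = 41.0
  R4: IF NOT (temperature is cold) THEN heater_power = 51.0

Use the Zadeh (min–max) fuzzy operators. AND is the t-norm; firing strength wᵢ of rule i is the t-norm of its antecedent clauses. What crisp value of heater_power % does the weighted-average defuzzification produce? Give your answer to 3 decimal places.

R1 (z=63.0): warm=0.72, empty=0.70; AND[min(a, b)] → w = 0.70
R2 (z=22.0): hot=0.68, ¬empty=1−0.70=0.30; AND[min(a, b)] → w = 0.30
R3 (z=41.0): empty=0.70, cold=0.95; AND[min(a, b)] → w = 0.70
R4 (z=51.0): ¬cold=1−0.95=0.05 → w = 0.05
Weighted average = (0.70·63.0 + 0.30·22.0 + 0.70·41.0 + 0.05·51.0) / (0.70 + 0.30 + 0.70 + 0.05)
  = 81.9500 / 1.7500 = 46.829

46.829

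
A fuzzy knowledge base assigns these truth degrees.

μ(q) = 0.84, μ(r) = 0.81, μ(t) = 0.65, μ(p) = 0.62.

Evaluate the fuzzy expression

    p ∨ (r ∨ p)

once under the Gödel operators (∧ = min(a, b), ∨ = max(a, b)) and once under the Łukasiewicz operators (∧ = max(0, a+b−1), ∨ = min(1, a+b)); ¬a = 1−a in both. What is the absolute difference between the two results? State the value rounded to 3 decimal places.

0.190

Under Gödel:
  r ∨ p = max(a, b) on (0.81, 0.62) = 0.81
  p ∨ (r ∨ p) = max(a, b) on (0.62, 0.81) = 0.81
  → value = 0.8100
Under Łukasiewicz:
  r ∨ p = min(1, a+b) on (0.81, 0.62) = 1.00
  p ∨ (r ∨ p) = min(1, a+b) on (0.62, 1.00) = 1.00
  → value = 1.0000
|0.8100 − 1.0000| = 0.190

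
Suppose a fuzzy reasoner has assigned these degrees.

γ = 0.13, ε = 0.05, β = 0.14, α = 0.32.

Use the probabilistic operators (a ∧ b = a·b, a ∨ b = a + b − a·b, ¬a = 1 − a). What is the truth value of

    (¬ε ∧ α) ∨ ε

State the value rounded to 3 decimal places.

0.339

¬ε = 1 − 0.0500 = 0.9500
¬ε ∧ α = a·b on (0.9500, 0.3200) = 0.3040
(¬ε ∧ α) ∨ ε = a + b − a·b on (0.3040, 0.0500) = 0.3388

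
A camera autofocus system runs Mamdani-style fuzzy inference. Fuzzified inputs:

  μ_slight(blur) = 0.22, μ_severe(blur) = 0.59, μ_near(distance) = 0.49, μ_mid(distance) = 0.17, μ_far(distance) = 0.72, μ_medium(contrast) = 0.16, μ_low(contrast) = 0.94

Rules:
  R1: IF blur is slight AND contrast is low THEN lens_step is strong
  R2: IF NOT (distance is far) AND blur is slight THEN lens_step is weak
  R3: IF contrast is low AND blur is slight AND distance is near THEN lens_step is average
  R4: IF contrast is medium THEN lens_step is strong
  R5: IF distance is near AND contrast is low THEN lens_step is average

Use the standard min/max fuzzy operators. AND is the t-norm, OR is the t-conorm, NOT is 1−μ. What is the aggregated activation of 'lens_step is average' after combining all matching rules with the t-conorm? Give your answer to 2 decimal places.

0.49

R1: slight=0.22, low=0.94; AND[min(a, b)] → w = 0.22
R2: ¬far=1−0.72=0.28, slight=0.22; AND[min(a, b)] → w = 0.22
R3: low=0.94, slight=0.22, near=0.49; AND[min(a, b)] → w = 0.22
R4: medium=0.16 → w = 0.16
R5: near=0.49, low=0.94; AND[min(a, b)] → w = 0.49
Rules with consequent 'average': {R3, R5} → strengths 0.22, 0.49
Aggregate via t-conorm [max(a, b)]: 0.49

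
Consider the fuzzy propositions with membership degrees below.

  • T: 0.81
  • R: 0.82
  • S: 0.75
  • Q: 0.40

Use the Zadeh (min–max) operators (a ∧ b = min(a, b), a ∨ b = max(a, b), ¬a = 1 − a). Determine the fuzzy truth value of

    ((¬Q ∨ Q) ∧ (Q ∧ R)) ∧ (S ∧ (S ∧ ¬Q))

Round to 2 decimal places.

¬Q = 1 − 0.40 = 0.60
¬Q ∨ Q = max(a, b) on (0.60, 0.40) = 0.60
Q ∧ R = min(a, b) on (0.40, 0.82) = 0.40
(¬Q ∨ Q) ∧ (Q ∧ R) = min(a, b) on (0.60, 0.40) = 0.40
¬Q = 1 − 0.40 = 0.60
S ∧ ¬Q = min(a, b) on (0.75, 0.60) = 0.60
S ∧ (S ∧ ¬Q) = min(a, b) on (0.75, 0.60) = 0.60
((¬Q ∨ Q) ∧ (Q ∧ R)) ∧ (S ∧ (S ∧ ¬Q)) = min(a, b) on (0.40, 0.60) = 0.40

0.40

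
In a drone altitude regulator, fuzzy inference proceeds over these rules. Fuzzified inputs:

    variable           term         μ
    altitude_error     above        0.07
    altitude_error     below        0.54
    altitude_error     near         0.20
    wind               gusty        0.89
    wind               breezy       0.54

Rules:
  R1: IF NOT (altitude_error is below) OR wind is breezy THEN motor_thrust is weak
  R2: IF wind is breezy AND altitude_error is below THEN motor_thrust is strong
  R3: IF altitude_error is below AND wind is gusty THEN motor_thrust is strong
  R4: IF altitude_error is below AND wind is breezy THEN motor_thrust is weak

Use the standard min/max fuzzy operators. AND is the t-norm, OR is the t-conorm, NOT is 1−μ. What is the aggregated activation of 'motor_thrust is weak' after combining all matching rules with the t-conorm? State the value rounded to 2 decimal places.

R1: ¬below=1−0.54=0.46, breezy=0.54; OR[max(a, b)] → w = 0.54
R2: breezy=0.54, below=0.54; AND[min(a, b)] → w = 0.54
R3: below=0.54, gusty=0.89; AND[min(a, b)] → w = 0.54
R4: below=0.54, breezy=0.54; AND[min(a, b)] → w = 0.54
Rules with consequent 'weak': {R1, R4} → strengths 0.54, 0.54
Aggregate via t-conorm [max(a, b)]: 0.54

0.54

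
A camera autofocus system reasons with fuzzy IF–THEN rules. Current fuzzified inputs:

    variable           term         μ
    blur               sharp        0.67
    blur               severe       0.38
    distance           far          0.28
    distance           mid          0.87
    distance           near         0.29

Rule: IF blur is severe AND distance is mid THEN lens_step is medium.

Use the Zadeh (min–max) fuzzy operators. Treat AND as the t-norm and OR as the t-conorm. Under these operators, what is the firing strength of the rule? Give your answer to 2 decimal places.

0.38

firing strength: severe=0.38, mid=0.87; AND[min(a, b)] → w = 0.38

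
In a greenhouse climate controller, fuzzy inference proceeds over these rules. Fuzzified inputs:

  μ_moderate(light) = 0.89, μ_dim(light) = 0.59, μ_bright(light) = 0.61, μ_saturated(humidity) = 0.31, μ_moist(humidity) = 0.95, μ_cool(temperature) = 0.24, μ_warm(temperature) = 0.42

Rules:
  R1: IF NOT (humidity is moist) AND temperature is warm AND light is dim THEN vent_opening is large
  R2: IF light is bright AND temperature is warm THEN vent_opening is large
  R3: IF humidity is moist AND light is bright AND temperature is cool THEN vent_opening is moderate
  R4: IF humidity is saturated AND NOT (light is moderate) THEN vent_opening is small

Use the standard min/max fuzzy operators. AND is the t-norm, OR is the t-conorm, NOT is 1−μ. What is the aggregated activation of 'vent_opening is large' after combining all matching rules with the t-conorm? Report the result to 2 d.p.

R1: ¬moist=1−0.95=0.05, warm=0.42, dim=0.59; AND[min(a, b)] → w = 0.05
R2: bright=0.61, warm=0.42; AND[min(a, b)] → w = 0.42
R3: moist=0.95, bright=0.61, cool=0.24; AND[min(a, b)] → w = 0.24
R4: saturated=0.31, ¬moderate=1−0.89=0.11; AND[min(a, b)] → w = 0.11
Rules with consequent 'large': {R1, R2} → strengths 0.05, 0.42
Aggregate via t-conorm [max(a, b)]: 0.42

0.42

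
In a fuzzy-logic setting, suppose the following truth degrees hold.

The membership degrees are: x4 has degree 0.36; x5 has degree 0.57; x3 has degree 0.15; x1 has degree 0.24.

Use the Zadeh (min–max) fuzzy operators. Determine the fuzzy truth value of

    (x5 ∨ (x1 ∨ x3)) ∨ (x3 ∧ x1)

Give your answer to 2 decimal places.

x1 ∨ x3 = max(a, b) on (0.24, 0.15) = 0.24
x5 ∨ (x1 ∨ x3) = max(a, b) on (0.57, 0.24) = 0.57
x3 ∧ x1 = min(a, b) on (0.15, 0.24) = 0.15
(x5 ∨ (x1 ∨ x3)) ∨ (x3 ∧ x1) = max(a, b) on (0.57, 0.15) = 0.57

0.57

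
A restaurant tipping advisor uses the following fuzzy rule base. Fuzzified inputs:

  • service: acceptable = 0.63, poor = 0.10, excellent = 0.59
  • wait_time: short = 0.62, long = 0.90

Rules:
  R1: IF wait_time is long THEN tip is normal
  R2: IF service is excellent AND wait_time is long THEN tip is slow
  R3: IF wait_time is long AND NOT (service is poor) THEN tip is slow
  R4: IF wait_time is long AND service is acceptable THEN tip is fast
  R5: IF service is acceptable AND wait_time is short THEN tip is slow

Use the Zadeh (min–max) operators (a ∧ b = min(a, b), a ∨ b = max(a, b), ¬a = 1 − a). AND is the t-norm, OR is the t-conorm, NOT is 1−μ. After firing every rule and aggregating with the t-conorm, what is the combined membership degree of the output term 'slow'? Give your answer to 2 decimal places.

R1: long=0.90 → w = 0.90
R2: excellent=0.59, long=0.90; AND[min(a, b)] → w = 0.59
R3: long=0.90, ¬poor=1−0.10=0.90; AND[min(a, b)] → w = 0.90
R4: long=0.90, acceptable=0.63; AND[min(a, b)] → w = 0.63
R5: acceptable=0.63, short=0.62; AND[min(a, b)] → w = 0.62
Rules with consequent 'slow': {R2, R3, R5} → strengths 0.59, 0.90, 0.62
Aggregate via t-conorm [max(a, b)]: 0.90

0.90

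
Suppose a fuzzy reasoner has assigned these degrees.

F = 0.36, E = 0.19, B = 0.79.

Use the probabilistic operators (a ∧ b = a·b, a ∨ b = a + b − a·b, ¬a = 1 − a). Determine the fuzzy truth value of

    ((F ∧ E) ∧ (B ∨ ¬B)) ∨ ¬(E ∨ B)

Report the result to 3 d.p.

F ∧ E = a·b on (0.3600, 0.1900) = 0.0684
¬B = 1 − 0.7900 = 0.2100
B ∨ ¬B = a + b − a·b on (0.7900, 0.2100) = 0.8341
(F ∧ E) ∧ (B ∨ ¬B) = a·b on (0.0684, 0.8341) = 0.0571
E ∨ B = a + b − a·b on (0.1900, 0.7900) = 0.8299
¬(E ∨ B) = 1 − 0.8299 = 0.1701
((F ∧ E) ∧ (B ∨ ¬B)) ∨ ¬(E ∨ B) = a + b − a·b on (0.0571, 0.1701) = 0.2174

0.217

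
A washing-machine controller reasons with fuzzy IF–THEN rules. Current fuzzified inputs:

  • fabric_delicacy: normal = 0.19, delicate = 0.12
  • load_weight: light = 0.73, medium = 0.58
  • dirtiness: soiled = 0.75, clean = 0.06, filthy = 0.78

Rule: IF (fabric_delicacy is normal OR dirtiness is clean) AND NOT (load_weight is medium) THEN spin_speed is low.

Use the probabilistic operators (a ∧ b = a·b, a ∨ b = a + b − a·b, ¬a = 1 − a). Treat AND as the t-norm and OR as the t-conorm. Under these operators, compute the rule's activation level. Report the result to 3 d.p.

firing strength: (normal=0.19 OR clean=0.06) = 0.2386; AND[a·b] with ¬medium=1−0.58=0.42 → w = 0.1002

0.100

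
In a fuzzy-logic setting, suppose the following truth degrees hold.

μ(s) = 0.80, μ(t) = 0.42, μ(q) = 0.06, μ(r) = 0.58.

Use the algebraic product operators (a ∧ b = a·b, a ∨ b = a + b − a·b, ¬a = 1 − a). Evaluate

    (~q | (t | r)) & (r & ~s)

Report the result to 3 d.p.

0.114

~q = 1 − 0.0600 = 0.9400
t | r = a + b − a·b on (0.4200, 0.5800) = 0.7564
~q | (t | r) = a + b − a·b on (0.9400, 0.7564) = 0.9854
~s = 1 − 0.8000 = 0.2000
r & ~s = a·b on (0.5800, 0.2000) = 0.1160
(~q | (t | r)) & (r & ~s) = a·b on (0.9854, 0.1160) = 0.1143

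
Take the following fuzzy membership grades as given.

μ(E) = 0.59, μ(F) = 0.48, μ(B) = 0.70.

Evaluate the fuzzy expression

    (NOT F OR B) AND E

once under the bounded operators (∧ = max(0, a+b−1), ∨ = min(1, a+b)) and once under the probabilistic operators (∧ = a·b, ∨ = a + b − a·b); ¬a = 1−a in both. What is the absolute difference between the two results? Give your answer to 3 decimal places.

Under bounded:
  NOT F = 1 − 0.48 = 0.52
  NOT F OR B = min(1, a+b) on (0.52, 0.70) = 1.00
  (NOT F OR B) AND E = max(0, a+b−1) on (1.00, 0.59) = 0.59
  → value = 0.5900
Under probabilistic:
  NOT F = 1 − 0.4800 = 0.5200
  NOT F OR B = a + b − a·b on (0.5200, 0.7000) = 0.8560
  (NOT F OR B) AND E = a·b on (0.8560, 0.5900) = 0.5050
  → value = 0.5050
|0.5900 − 0.5050| = 0.085

0.085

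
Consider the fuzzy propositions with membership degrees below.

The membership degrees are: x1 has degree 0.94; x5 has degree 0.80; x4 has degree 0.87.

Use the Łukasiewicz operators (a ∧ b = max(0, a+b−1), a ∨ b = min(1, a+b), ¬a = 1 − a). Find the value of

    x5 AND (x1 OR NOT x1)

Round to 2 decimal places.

NOT x1 = 1 − 0.94 = 0.06
x1 OR NOT x1 = min(1, a+b) on (0.94, 0.06) = 1.00
x5 AND (x1 OR NOT x1) = max(0, a+b−1) on (0.80, 1.00) = 0.80

0.80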